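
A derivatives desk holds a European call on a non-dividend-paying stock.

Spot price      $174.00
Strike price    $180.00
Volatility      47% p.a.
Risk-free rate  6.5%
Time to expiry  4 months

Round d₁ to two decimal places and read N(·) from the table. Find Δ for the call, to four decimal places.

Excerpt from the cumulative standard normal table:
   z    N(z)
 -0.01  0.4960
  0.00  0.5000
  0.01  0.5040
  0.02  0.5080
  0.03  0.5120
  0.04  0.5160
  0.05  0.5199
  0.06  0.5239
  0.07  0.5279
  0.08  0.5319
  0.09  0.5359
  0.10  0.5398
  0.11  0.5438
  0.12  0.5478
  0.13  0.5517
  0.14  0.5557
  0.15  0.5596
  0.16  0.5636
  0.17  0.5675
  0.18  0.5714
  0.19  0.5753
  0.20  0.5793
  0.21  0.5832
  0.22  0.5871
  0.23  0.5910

0.5359

T = 0.3333;  σ√T = 0.2714
d₁ = [ln(174/180) + (0.065 + ½·0.47²)·0.3333] / (σ√T) = (-0.0339 + 0.0585) / 0.2714 = 0.0906 → 0.09
N(d₁) = N(0.09) = 0.5359
Δ_call = N(d₁) = 0.5359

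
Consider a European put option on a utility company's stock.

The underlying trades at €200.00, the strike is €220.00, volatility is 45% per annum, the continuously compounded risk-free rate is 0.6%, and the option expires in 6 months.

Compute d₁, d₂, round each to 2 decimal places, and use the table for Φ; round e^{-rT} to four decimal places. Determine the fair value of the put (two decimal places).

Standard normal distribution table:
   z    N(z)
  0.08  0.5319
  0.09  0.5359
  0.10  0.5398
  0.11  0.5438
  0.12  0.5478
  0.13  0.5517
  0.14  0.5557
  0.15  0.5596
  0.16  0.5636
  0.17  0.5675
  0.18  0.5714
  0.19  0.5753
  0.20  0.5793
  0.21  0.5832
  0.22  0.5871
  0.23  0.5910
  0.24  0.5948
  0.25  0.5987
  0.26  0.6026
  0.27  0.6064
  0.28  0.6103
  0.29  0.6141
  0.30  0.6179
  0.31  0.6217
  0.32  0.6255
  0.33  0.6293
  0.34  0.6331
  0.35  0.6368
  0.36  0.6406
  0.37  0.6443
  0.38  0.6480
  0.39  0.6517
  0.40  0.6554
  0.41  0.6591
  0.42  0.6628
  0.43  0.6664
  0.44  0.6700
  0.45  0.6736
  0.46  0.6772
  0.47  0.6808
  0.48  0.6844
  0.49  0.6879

σ√T = 0.45·√0.5 = 0.3182
d₁ = [ln(200/220) + (0.006 + 0.45²/2)·0.5] / 0.3182 = [-0.0953 + 0.0536] / 0.3182 = -0.1310 which rounds to -0.13
d₂ = d₁ − σ√T = -0.1310 − 0.3182 = -0.4492 which rounds to -0.45
exp(−rT) = exp(−0.006·0.5) = 0.9970
N(−d₂) = N(0.45) = 0.6736;  N(−d₁) = N(0.13) = 0.5517
P = 220·0.9970·0.6736 − 200·0.5517 = 147.7474 − 110.3400 = 37.4074

€37.41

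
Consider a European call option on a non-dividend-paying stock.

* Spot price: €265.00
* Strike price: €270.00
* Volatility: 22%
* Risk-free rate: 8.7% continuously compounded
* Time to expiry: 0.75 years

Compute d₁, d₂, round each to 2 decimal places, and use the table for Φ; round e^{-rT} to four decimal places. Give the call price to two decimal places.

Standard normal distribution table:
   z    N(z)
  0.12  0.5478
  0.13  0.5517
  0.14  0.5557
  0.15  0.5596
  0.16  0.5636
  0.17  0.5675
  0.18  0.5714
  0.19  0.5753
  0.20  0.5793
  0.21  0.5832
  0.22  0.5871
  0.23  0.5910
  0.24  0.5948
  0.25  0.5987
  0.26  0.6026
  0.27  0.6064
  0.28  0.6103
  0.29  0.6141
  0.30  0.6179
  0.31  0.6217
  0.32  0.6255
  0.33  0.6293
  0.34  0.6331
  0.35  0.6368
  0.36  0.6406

σ√T = 0.22 × 0.8660 = 0.1905
d₁ = [ln(265/270) + (0.087 + ½·0.22²)·0.75] / (σ√T) = (-0.0187 + 0.0834) / 0.1905 = 0.3396 → 0.34
d₂ = 0.3396 − 0.1905 = 0.1491 → 0.15
e^(−rT) = e^(−0.087·0.75) = 0.9368
N(d₁) = N(0.34) = 0.6331;  N(d₂) = N(0.15) = 0.5596
C = 265·0.6331 − 270·0.9368·0.5596 = 167.7715 − 141.5430 = 26.2285

€26.23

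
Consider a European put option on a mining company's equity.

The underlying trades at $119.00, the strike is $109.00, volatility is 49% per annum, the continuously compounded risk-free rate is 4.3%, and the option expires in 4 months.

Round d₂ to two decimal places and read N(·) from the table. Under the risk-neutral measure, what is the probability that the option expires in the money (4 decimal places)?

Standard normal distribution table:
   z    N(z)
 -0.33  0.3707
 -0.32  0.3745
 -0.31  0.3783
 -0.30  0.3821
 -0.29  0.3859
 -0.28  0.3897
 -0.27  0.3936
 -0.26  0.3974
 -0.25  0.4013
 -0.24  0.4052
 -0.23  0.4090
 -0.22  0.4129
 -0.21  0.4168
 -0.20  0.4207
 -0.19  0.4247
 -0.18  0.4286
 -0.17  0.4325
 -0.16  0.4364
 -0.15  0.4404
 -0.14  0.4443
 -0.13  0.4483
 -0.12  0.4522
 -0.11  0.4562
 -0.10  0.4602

σ√T = 0.49 × 0.5774 = 0.2829
ln(S/K) + (r + σ²/2)T = ln(119/109) + (0.043 + 0.49²/2)·0.3333 = 0.0878 + 0.0543 = 0.1421
d₁ = 0.1421 / 0.2829 = 0.5024 ≈ 0.50
d₂ = d₁ − σ√T = 0.5024 − 0.2829 = 0.2195 ≈ 0.22
Risk-neutral Pr[S_T < K] = N(−d₂) = N(-0.22) = 0.4129

0.4129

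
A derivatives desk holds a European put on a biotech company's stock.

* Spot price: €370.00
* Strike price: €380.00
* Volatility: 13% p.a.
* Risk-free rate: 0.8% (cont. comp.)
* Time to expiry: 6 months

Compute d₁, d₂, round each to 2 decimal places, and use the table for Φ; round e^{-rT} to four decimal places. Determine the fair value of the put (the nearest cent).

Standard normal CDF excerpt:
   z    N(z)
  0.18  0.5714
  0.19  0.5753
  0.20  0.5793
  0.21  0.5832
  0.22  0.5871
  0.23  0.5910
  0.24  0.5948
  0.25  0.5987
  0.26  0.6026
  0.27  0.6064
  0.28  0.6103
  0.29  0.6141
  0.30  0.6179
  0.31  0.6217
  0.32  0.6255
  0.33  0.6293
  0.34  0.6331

T = 0.5;  σ√T = 0.0919
d₁ = [ln(370/380) + (0.008 + 0.13²/2)·0.5] / 0.0919 = [-0.0267 + 0.0082] / 0.0919 = -0.2006 ⇒ -0.20
d₂ = d₁ − σ√T = -0.2006 − 0.0919 = -0.2926 ⇒ -0.29
exp(−rT) = exp(−0.008·0.5) = 0.9960
N(−d₂) = N(0.29) = 0.6141;  N(−d₁) = N(0.20) = 0.5793
P = 380·0.9960·0.6141 − 370·0.5793 = 232.4246 − 214.3410 = 18.0836

€18.08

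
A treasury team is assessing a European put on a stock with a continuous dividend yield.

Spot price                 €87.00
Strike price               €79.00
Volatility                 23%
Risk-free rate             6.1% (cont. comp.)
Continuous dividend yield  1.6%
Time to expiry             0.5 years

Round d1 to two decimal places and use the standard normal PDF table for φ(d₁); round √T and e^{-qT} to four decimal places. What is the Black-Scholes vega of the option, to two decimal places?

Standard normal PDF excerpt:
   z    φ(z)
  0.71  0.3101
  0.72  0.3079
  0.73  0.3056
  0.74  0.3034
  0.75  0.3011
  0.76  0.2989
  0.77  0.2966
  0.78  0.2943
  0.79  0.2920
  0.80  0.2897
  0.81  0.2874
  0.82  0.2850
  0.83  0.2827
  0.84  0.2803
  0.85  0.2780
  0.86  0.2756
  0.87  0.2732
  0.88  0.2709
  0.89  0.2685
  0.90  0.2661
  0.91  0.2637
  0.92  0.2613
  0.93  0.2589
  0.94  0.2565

T = 0.5;  σ√T = 0.1626
d₁ = [ln(87/79) + (0.061 − 0.016 + 0.23²/2)·0.5] / 0.1626 = [0.0965 + 0.0357] / 0.1626 = 0.8128 ⇒ 0.81
√T = √0.5 = 0.7071
φ(d₁) = φ(0.81) = 0.2874
exp(−qT) = exp(−0.016·0.5) = 0.9920
vega = S·exp(−qT)·φ(d₁)·√T = 87·0.9920·0.2874·0.7071 = 17.5387

17.54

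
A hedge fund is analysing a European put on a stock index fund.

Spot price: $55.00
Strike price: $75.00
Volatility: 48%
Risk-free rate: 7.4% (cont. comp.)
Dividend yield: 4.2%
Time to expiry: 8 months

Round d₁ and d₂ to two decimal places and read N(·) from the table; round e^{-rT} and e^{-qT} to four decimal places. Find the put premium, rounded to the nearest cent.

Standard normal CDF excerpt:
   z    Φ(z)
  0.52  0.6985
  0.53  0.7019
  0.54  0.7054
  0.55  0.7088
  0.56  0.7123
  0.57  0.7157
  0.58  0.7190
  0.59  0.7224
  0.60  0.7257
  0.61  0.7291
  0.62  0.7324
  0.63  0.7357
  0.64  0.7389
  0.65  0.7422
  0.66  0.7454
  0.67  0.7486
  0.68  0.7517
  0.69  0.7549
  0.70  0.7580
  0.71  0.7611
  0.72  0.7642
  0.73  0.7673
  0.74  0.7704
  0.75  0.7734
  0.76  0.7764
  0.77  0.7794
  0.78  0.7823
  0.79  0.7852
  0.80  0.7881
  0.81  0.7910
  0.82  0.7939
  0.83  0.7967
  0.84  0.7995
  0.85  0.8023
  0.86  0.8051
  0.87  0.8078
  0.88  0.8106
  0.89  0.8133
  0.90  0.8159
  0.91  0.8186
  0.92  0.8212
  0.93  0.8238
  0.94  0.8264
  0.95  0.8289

σ√T = 0.48·√0.6667 = 0.3919
d₁ = [ln(55/75) + (0.074 − 0.042 + ½·0.48²)·0.6667] / (σ√T) = (-0.3102 + 0.0981) / 0.3919 = -0.5410 ≈ -0.54
d₂ = -0.5410 − 0.3919 = -0.9329 ≈ -0.93
exp(−qT) = exp(−0.042·0.6667) = 0.9724;  exp(−rT) = exp(−0.074·0.6667) = 0.9519
N(−d₂) = N(0.93) = 0.8238;  N(−d₁) = N(0.54) = 0.7054
P = 75·0.9519·0.8238 − 55·0.9724·0.7054 = 58.8131 − 37.7262 = 21.0869

$21.09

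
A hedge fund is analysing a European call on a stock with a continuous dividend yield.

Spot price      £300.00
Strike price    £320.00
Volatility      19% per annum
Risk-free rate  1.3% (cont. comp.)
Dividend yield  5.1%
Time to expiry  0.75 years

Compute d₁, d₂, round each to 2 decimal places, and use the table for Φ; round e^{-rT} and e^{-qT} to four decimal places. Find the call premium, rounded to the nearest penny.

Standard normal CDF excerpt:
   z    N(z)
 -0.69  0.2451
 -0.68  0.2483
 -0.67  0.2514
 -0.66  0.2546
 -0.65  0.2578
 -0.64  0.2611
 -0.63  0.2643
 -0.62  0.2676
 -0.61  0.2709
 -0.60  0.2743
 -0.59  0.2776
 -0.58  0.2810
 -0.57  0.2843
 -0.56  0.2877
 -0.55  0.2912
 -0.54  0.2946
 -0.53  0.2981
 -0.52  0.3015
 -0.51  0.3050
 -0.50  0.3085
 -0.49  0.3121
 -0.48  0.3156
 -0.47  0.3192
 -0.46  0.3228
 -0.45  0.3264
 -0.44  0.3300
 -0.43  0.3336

£9.43

σ√T = 0.19·√0.75 = 0.1645
d₁ = [ln(300/320) + (0.013 − 0.051 + 0.19²/2)·0.75] / 0.1645 = [-0.0645 − 0.0150] / 0.1645 = -0.4832 ⇒ -0.48
d₂ = d₁ − σ√T = -0.4832 − 0.1645 = -0.6477 ⇒ -0.65
exp(−qT) = exp(−0.051·0.75) = 0.9625;  exp(−rT) = exp(−0.013·0.75) = 0.9903
N(d₁) = N(-0.48) = 0.3156;  N(d₂) = N(-0.65) = 0.2578
C = 300·0.9625·0.3156 − 320·0.9903·0.2578 = 91.1295 − 81.6958 = 9.4337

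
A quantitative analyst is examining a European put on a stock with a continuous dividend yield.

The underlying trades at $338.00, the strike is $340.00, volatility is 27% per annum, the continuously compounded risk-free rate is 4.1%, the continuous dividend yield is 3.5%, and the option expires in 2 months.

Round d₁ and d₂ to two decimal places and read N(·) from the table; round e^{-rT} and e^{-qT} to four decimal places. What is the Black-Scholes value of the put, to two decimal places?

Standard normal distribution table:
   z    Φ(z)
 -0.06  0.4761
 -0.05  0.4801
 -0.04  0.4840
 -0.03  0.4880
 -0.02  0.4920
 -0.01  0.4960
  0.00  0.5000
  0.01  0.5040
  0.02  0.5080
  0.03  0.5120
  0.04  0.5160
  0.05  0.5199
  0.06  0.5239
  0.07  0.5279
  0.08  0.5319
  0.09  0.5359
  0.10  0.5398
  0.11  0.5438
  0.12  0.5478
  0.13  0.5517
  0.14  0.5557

$15.61

T = 0.1667;  σ√T = 0.1102
d₁ = [ln(338/340) + (0.041 − 0.035 + ½·0.27²)·0.1667] / (σ√T) = (-0.0059 + 0.0071) / 0.1102 = 0.0107 → 0.01
d₂ = 0.0107 − 0.1102 = -0.0996 → -0.10
exp(−qT) = exp(−0.035·0.1667) = 0.9942;  exp(−rT) = exp(−0.041·0.1667) = 0.9932
N(−d₂) = N(0.10) = 0.5398;  N(−d₁) = N(-0.01) = 0.4960
P = 340·0.9932·0.5398 − 338·0.9942·0.4960 = 182.2840 − 166.6756 = 15.6083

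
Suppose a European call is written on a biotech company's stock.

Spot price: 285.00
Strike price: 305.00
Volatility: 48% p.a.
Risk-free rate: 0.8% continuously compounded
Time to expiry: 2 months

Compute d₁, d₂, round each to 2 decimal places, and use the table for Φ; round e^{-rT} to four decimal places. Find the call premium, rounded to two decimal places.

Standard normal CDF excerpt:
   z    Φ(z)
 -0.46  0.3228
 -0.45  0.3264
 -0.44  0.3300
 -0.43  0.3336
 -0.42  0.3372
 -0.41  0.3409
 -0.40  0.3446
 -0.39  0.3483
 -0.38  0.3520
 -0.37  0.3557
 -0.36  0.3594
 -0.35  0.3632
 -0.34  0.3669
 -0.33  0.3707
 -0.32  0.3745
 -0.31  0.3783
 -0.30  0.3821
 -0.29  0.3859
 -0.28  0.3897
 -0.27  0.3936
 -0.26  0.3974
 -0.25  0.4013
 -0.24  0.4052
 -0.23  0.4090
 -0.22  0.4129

14.96

σ√T = 0.48·√0.1667 = 0.1960
ln(S/K) + (r + σ²/2)T = ln(285/305) + (0.008 + 0.48²/2)·0.1667 = -0.0678 + 0.0205 = -0.0473
d₁ = -0.0473 / 0.1960 = -0.2413 ≈ -0.24
d₂ = d₁ − σ√T = -0.2413 − 0.1960 = -0.4373 ≈ -0.44
exp(−rT) = exp(−0.008·0.1667) = 0.9987
C = 285·N(-0.24) − 305·0.9987·N(-0.44) = 285·0.4052 − 305·0.9987·0.3300 = 115.4820 − 100.5192 = 14.9628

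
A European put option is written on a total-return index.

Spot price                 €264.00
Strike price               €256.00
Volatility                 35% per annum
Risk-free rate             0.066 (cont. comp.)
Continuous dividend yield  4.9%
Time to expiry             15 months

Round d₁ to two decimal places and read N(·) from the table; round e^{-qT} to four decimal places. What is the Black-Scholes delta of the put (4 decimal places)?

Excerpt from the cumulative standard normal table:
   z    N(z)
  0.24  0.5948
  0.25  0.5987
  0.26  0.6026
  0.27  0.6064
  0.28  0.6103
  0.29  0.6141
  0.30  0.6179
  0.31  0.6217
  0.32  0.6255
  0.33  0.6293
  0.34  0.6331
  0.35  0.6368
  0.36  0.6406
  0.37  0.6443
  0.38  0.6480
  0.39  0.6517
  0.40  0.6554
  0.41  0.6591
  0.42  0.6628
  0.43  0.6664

σ√T = 0.35·√1.25 = 0.3913
d₁ = [ln(264/256) + (0.066 − 0.049 + ½·0.35²)·1.25] / (σ√T) = (0.0308 + 0.0978) / 0.3913 = 0.3286 which rounds to 0.33
N(d₁) = N(0.33) = 0.6293
Δ_put = e^(−qT)·(N(d₁) − 1) = 0.9406·(0.6293 − 1) = -0.3487

-0.3487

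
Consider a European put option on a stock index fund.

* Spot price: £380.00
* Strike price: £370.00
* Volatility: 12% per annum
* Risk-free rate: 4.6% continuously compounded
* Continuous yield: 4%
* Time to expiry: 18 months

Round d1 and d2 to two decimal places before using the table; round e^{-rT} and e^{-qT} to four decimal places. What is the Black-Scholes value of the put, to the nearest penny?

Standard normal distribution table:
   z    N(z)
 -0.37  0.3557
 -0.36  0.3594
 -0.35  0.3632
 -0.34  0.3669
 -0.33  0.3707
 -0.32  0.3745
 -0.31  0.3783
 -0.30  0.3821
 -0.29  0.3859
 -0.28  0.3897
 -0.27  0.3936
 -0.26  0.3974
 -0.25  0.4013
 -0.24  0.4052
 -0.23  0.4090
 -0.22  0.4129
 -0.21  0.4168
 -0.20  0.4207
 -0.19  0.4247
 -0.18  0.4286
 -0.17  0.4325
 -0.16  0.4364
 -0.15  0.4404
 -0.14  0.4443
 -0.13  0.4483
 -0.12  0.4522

T = 1.5;  σ√T = 0.1470
ln(S/K) + (r − q + σ²/2)T = ln(380/370) + (0.046 − 0.04 + 0.12²/2)·1.5 = 0.0267 + 0.0198 = 0.0465
d₁ = 0.0465 / 0.1470 = 0.3162 ≈ 0.32
d₂ = d₁ − σ√T = 0.3162 − 0.1470 = 0.1692 ≈ 0.17
e^(−qT) = e^(−0.04·1.5) = 0.9418;  e^(−rT) = e^(−0.046·1.5) = 0.9333
N(−d₂) = N(-0.17) = 0.4325;  N(−d₁) = N(-0.32) = 0.3745
P = 370·0.9333·0.4325 − 380·0.9418·0.3745 = 149.3513 − 134.0276 = 15.3238

£15.32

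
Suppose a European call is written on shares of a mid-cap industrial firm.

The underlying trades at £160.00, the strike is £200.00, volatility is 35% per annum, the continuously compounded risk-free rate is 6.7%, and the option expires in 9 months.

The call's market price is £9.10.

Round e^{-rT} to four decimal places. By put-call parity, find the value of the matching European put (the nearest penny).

e^(−rT) = e^(−0.067·0.75) = 0.9510
Put-call parity: C − P = S − K·e^(−rT) = 160 − 200·0.9510 = 160 − 190.2000 = -30.2000
P = C − (C − P) = 9.10 − (-30.2000) = 39.3000

£39.30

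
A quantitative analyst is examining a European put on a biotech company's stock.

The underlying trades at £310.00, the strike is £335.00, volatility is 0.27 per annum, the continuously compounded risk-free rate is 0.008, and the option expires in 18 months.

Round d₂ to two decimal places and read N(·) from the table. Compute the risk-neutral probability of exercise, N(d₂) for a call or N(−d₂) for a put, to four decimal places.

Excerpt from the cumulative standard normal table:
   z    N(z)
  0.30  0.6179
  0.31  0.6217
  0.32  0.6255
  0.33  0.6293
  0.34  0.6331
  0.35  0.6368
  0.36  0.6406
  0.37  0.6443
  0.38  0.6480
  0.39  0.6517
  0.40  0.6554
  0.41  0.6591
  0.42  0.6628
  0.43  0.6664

σ√T = 0.27 × 1.2247 = 0.3307
d₁ = [ln(310/335) + (0.008 + ½·0.27²)·1.5] / (σ√T) = (-0.0776 + 0.0667) / 0.3307 = -0.0329 → -0.03
d₂ = -0.0329 − 0.3307 = -0.3636 → -0.36
Pr(exercise) under Q = N(−d₂) = N(0.36) = 0.6406

0.6406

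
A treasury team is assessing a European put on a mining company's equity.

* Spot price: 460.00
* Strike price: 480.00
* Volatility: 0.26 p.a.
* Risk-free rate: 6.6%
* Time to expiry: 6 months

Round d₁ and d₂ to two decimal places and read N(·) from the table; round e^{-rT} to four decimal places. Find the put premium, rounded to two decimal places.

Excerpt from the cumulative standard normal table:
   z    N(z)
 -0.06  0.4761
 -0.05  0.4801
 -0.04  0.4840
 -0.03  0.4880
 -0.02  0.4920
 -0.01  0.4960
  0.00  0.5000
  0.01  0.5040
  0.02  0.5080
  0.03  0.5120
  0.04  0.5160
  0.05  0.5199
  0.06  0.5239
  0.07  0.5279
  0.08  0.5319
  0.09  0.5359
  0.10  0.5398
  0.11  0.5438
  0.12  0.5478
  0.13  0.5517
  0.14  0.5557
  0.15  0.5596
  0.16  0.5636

35.43

σ√T = 0.26·√0.5 = 0.1838
d₁ = [ln(460/480) + (0.066 + 0.26²/2)·0.5] / 0.1838 = [-0.0426 + 0.0499] / 0.1838 = 0.0399 ≈ 0.04
d₂ = d₁ − σ√T = 0.0399 − 0.1838 = -0.1439 ≈ -0.14
e^(−rT) = e^(−0.066·0.5) = 0.9675
N(−d₂) = N(0.14) = 0.5557;  N(−d₁) = N(-0.04) = 0.4840
P = 480·0.9675·0.5557 − 460·0.4840 = 258.0671 − 222.6400 = 35.4271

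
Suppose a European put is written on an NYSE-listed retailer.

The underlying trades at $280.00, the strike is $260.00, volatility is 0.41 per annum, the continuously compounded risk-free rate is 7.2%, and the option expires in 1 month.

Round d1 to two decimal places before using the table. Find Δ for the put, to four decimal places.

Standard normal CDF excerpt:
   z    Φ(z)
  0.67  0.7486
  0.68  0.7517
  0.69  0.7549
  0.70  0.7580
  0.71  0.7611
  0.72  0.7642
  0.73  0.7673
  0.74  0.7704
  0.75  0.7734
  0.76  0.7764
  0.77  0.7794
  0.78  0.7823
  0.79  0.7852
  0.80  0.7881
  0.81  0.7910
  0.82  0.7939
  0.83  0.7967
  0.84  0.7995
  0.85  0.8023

-0.2296

σ√T = 0.41·√0.08333 = 0.1184
ln(S/K) + (r + σ²/2)T = ln(280/260) + (0.072 + 0.41²/2)·0.08333 = 0.0741 + 0.0130 = 0.0871
d₁ = 0.0871 / 0.1184 = 0.7360 → 0.74
N(d₁) = N(0.74) = 0.7704
Δ_put = N(d₁) − 1 = 0.7704 − 1 = -0.2296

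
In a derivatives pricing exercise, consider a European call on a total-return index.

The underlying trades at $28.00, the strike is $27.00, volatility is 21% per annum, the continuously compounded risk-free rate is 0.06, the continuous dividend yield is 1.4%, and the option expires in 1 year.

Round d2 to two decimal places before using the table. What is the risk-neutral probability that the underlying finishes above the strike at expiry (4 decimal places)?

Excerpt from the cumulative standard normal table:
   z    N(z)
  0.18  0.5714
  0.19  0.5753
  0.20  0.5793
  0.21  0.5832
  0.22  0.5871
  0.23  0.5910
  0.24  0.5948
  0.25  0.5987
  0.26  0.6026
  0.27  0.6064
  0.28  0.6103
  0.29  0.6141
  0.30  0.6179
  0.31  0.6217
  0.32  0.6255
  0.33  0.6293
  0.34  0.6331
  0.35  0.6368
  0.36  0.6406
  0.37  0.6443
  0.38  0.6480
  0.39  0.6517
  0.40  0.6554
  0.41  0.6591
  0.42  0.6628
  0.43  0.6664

0.6141

σ√T = 0.21 × 1.0000 = 0.2100
d₁ = [ln(28/27) + (0.06 − 0.014 + 0.21²/2)·1] / 0.2100 = [0.0364 + 0.0680] / 0.2100 = 0.4972 → 0.50
d₂ = d₁ − σ√T = 0.4972 − 0.2100 = 0.2872 → 0.29
Risk-neutral Pr[S_T > K] = N(d₂) = N(0.29) = 0.6141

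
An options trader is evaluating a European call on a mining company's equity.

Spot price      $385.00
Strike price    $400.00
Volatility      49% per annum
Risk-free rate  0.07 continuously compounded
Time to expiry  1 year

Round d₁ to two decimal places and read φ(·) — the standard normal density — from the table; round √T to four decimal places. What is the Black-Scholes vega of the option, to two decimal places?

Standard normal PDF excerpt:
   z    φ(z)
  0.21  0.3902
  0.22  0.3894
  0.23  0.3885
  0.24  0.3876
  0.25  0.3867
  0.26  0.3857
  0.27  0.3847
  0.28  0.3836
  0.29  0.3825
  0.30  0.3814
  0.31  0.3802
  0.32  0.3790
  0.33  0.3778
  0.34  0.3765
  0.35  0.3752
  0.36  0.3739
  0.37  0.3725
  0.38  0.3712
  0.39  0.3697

146.38

T = 1;  σ√T = 0.4900
ln(S/K) + (r + σ²/2)T = ln(385/400) + (0.07 + 0.49²/2)·1 = -0.0382 + 0.1900 = 0.1518
d₁ = 0.1518 / 0.4900 = 0.3099 ≈ 0.31
√T = √1 = 1.0000
φ(d₁) = φ(0.31) = 0.3802
vega = S·φ(d₁)·√T = 385·0.3802·1.0000 = 146.3770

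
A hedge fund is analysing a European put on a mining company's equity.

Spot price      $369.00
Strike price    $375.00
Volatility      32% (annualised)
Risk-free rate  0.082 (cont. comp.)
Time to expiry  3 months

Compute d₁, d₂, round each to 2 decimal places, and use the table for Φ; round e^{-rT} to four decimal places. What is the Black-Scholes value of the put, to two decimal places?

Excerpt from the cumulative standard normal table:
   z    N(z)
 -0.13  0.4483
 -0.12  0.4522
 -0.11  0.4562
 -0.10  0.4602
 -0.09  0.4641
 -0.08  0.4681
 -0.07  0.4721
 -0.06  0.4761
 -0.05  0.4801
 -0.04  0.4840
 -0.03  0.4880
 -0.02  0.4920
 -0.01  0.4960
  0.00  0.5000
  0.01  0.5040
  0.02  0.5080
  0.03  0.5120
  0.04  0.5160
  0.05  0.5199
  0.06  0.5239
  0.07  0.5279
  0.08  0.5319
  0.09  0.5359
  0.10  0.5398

σ√T = 0.32 × 0.5000 = 0.1600
d₁ = [ln(369/375) + (0.082 + 0.32²/2)·0.25] / 0.1600 = [-0.0161 + 0.0333] / 0.1600 = 0.1073 → 0.11
d₂ = d₁ − σ√T = 0.1073 − 0.1600 = -0.0527 → -0.05
e^(−rT) = e^(−0.082·0.25) = 0.9797
N(−d₂) = N(0.05) = 0.5199;  N(−d₁) = N(-0.11) = 0.4562
P = 375·0.9797·0.5199 − 369·0.4562 = 191.0048 − 168.3378 = 22.6670

$22.67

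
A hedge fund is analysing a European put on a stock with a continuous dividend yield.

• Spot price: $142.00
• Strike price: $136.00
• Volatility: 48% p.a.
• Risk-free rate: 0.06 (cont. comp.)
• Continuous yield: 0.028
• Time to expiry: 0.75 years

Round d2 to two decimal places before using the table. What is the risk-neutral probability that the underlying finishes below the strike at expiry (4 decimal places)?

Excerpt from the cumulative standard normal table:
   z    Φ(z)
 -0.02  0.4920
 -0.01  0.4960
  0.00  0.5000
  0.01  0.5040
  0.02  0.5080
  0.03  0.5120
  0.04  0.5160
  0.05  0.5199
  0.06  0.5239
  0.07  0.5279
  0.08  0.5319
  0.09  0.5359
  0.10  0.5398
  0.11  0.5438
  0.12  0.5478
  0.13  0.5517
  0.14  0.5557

σ√T = 0.48·√0.75 = 0.4157
d₁ = [ln(142/136) + (0.06 − 0.028 + ½·0.48²)·0.75] / (σ√T) = (0.0432 + 0.1104) / 0.4157 = 0.3694 ⇒ 0.37
d₂ = 0.3694 − 0.4157 = -0.0463 ⇒ -0.05
Pr(exercise) under Q = N(−d₂) = N(0.05) = 0.5199

0.5199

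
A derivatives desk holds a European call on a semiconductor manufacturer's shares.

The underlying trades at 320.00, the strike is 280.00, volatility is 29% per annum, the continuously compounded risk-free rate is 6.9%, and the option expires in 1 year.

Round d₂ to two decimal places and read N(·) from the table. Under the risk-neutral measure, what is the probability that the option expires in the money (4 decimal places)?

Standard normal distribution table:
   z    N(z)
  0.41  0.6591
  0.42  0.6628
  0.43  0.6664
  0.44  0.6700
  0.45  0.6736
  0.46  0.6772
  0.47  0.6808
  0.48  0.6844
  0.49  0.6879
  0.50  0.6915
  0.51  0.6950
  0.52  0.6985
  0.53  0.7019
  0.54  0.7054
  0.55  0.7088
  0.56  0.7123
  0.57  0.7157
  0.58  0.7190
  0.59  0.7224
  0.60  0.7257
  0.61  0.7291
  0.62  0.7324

0.7088

σ√T = 0.29 × 1.0000 = 0.2900
d₁ = [ln(320/280) + (0.069 + 0.29²/2)·1] / 0.2900 = [0.1335 + 0.1111] / 0.2900 = 0.8434 → 0.84
d₂ = d₁ − σ√T = 0.8434 − 0.2900 = 0.5534 → 0.55
Pr(exercise) under Q = N(d₂) = 0.7088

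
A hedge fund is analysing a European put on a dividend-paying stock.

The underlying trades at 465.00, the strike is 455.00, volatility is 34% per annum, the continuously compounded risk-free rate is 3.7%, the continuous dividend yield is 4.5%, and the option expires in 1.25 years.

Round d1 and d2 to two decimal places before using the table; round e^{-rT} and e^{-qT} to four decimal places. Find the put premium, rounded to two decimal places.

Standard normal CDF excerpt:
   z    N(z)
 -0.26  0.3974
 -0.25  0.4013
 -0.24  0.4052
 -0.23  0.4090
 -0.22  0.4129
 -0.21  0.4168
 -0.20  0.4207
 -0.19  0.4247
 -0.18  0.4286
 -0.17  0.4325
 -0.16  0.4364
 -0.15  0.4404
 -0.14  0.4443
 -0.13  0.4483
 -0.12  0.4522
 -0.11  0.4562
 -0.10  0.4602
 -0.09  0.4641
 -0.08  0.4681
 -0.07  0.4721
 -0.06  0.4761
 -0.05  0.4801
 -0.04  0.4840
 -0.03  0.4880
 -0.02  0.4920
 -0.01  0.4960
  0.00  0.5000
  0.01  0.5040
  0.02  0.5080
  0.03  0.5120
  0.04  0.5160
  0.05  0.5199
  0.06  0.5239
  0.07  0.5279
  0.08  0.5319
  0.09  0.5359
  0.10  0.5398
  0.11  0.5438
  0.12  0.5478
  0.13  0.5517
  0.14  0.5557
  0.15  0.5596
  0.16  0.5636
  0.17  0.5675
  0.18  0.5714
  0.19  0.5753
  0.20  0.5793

63.35

σ√T = 0.34·√1.25 = 0.3801
d₁ = [ln(465/455) + (0.037 − 0.045 + 0.34²/2)·1.25] / 0.3801 = [0.0217 + 0.0623] / 0.3801 = 0.2209 → 0.22
d₂ = d₁ − σ√T = 0.2209 − 0.3801 = -0.1592 → -0.16
exp(−qT) = exp(−0.045·1.25) = 0.9453;  exp(−rT) = exp(−0.037·1.25) = 0.9548
P = 455·0.9548·N(0.16) − 465·0.9453·N(-0.22) = 455·0.9548·0.5636 − 465·0.9453·0.4129 = 244.8470 − 181.4962 = 63.3508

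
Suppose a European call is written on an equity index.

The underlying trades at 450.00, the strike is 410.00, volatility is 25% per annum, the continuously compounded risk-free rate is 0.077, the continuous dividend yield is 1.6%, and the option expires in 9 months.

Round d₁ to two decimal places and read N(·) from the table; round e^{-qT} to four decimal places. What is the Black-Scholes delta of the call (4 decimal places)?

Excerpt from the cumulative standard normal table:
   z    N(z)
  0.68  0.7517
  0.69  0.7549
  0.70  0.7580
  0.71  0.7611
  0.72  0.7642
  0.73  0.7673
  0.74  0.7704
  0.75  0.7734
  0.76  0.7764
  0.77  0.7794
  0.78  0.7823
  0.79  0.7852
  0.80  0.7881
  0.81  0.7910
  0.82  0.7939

0.7642

T = 0.75;  σ√T = 0.2165
d₁ = [ln(450/410) + (0.077 − 0.016 + ½·0.25²)·0.75] / (σ√T) = (0.0931 + 0.0692) / 0.2165 = 0.7495 ≈ 0.75
N(d₁) = N(0.75) = 0.7734
Δ_call = e^(−qT)·N(d₁) = 0.9881·0.7734 = 0.7642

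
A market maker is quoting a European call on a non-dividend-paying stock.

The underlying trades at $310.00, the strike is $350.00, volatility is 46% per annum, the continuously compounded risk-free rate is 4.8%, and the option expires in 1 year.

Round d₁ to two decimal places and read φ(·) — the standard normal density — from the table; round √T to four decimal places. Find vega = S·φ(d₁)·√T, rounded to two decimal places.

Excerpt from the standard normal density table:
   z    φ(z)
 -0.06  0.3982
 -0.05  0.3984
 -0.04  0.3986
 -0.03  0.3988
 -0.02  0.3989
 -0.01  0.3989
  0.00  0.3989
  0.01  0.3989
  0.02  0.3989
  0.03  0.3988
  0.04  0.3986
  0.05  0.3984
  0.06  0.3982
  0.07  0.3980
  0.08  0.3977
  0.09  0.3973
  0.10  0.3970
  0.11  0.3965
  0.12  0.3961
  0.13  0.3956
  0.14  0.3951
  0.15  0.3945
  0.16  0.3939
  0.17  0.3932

T = 1;  σ√T = 0.4600
d₁ = [ln(310/350) + (0.048 + 0.46²/2)·1] / 0.4600 = [-0.1214 + 0.1538] / 0.4600 = 0.0705 → 0.07
√T = √1 = 1.0000
φ(d₁) = φ(0.07) = 0.3980
vega = S·φ(d₁)·√T = 310·0.3980·1.0000 = 123.3800
(Call and put vega coincide under Black-Scholes.)

123.38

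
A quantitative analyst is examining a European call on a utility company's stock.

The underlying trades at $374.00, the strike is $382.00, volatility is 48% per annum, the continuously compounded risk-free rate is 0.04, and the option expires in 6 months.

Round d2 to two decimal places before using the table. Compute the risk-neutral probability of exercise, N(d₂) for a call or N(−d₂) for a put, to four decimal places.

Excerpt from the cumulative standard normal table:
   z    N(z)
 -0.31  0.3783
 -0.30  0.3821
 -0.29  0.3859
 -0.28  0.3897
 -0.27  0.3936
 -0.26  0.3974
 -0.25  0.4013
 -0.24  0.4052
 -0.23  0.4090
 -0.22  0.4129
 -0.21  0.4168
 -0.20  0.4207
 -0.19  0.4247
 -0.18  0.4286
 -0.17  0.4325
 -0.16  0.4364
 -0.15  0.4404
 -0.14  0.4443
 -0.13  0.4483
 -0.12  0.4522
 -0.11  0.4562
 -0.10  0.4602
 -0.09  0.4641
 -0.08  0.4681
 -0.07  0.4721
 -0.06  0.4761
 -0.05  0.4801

σ√T = 0.48·√0.5 = 0.3394
d₁ = [ln(374/382) + (0.04 + 0.48²/2)·0.5] / 0.3394 = [-0.0212 + 0.0776] / 0.3394 = 0.1663 ⇒ 0.17
d₂ = d₁ − σ√T = 0.1663 − 0.3394 = -0.1731 ⇒ -0.17
Pr(exercise) under Q = N(d₂) = 0.4325

0.4325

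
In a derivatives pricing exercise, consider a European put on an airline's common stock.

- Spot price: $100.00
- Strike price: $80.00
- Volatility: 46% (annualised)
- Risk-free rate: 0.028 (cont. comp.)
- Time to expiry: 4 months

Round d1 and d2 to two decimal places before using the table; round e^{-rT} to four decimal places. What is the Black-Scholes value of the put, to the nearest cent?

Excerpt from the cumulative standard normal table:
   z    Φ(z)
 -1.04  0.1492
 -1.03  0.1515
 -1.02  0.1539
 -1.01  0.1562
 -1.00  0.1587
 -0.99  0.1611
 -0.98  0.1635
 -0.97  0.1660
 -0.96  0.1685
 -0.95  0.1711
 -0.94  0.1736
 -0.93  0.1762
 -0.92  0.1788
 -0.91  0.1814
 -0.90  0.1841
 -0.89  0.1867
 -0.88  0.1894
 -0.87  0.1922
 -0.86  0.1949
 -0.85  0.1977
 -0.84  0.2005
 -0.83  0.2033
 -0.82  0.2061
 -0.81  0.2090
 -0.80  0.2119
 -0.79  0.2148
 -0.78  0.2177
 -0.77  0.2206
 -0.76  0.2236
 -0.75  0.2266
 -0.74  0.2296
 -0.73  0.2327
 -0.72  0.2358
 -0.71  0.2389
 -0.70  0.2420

$2.58

σ√T = 0.46·√0.3333 = 0.2656
d₁ = [ln(100/80) + (0.028 + 0.46²/2)·0.3333] / 0.2656 = [0.2231 + 0.0446] / 0.2656 = 1.0081 → 1.01
d₂ = d₁ − σ√T = 1.0081 − 0.2656 = 0.7426 → 0.74
exp(−rT) = exp(−0.028·0.3333) = 0.9907
N(−d₂) = N(-0.74) = 0.2296;  N(−d₁) = N(-1.01) = 0.1562
P = 80·0.9907·0.2296 − 100·0.1562 = 18.1972 − 15.6200 = 2.5772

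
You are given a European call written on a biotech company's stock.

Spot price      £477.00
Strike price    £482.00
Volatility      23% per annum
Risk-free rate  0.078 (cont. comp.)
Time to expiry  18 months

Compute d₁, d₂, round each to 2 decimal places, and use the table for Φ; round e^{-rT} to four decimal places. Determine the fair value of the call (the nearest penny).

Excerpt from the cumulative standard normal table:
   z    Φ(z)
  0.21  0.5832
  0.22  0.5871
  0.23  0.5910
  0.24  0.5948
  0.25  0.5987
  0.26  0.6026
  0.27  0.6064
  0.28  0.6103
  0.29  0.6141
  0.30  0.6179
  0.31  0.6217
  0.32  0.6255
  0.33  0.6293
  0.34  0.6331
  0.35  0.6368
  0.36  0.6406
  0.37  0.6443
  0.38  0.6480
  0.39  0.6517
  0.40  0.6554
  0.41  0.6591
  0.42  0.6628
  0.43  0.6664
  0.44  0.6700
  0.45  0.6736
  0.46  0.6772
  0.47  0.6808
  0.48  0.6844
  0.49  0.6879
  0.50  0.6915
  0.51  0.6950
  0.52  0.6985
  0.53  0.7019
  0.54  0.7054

T = 1.5;  σ√T = 0.2817
d₁ = [ln(477/482) + (0.078 + 0.23²/2)·1.5] / 0.2817 = [-0.0104 + 0.1567] / 0.2817 = 0.5192 which rounds to 0.52
d₂ = d₁ − σ√T = 0.5192 − 0.2817 = 0.2375 which rounds to 0.24
exp(−rT) = exp(−0.078·1.5) = 0.8896
N(d₁) = N(0.52) = 0.6985;  N(d₂) = N(0.24) = 0.5948
C = 477·0.6985 − 482·0.8896·0.5948 = 333.1845 − 255.0426 = 78.1419

£78.14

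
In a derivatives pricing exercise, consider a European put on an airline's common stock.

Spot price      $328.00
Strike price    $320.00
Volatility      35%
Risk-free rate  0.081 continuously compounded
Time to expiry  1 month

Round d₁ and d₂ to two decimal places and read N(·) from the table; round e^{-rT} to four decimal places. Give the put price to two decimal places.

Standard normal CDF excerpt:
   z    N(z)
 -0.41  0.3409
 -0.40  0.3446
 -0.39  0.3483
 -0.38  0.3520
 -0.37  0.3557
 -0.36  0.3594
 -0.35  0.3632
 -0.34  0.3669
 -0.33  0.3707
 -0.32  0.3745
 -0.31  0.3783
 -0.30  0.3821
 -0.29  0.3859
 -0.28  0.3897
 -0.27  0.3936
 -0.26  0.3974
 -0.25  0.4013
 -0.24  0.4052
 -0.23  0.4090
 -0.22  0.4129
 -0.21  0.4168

$8.43

T = 0.08333;  σ√T = 0.1010
ln(S/K) + (r + σ²/2)T = ln(328/320) + (0.081 + 0.35²/2)·0.08333 = 0.0247 + 0.0119 = 0.0365
d₁ = 0.0365 / 0.1010 = 0.3617 ≈ 0.36
d₂ = d₁ − σ√T = 0.3617 − 0.1010 = 0.2607 ≈ 0.26
e^(−rT) = e^(−0.081·0.08333) = 0.9933
N(−d₂) = N(-0.26) = 0.3974;  N(−d₁) = N(-0.36) = 0.3594
P = 320·0.9933·0.3974 − 328·0.3594 = 126.3160 − 117.8832 = 8.4328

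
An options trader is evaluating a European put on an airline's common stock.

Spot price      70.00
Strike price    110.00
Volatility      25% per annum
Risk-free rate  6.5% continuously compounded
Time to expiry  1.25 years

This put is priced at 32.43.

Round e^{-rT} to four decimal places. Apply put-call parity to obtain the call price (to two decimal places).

e^(−rT) = e^(−0.065·1.25) = 0.9220
Put-call parity: C − P = S − K·e^(−rT) = 70 − 110·0.9220 = 70 − 101.4200 = -31.4200
C = P + (C − P) = 32.43 + (-31.4200) = 1.0100

1.01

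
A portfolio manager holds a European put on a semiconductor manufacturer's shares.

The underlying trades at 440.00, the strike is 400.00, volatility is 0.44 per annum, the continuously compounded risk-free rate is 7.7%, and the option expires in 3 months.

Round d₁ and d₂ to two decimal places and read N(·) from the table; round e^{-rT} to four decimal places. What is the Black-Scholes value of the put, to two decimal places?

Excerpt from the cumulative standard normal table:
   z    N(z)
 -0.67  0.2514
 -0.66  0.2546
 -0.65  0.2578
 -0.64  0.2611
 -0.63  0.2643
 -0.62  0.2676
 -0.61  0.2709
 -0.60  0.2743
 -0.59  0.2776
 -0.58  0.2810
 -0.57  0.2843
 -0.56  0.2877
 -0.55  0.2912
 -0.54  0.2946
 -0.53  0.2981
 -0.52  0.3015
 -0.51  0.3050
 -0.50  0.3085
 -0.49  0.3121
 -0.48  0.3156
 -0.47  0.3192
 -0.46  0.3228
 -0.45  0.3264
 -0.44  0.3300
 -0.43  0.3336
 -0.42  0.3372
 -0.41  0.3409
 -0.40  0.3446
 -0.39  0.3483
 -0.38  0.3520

17.46

σ√T = 0.44·√0.25 = 0.2200
d₁ = [ln(440/400) + (0.077 + 0.44²/2)·0.25] / 0.2200 = [0.0953 + 0.0435] / 0.2200 = 0.6307 → 0.63
d₂ = d₁ − σ√T = 0.6307 − 0.2200 = 0.4107 → 0.41
e^(−rT) = e^(−0.077·0.25) = 0.9809
N(−d₂) = N(-0.41) = 0.3409;  N(−d₁) = N(-0.63) = 0.2643
P = 400·0.9809·0.3409 − 440·0.2643 = 133.7555 − 116.2920 = 17.4635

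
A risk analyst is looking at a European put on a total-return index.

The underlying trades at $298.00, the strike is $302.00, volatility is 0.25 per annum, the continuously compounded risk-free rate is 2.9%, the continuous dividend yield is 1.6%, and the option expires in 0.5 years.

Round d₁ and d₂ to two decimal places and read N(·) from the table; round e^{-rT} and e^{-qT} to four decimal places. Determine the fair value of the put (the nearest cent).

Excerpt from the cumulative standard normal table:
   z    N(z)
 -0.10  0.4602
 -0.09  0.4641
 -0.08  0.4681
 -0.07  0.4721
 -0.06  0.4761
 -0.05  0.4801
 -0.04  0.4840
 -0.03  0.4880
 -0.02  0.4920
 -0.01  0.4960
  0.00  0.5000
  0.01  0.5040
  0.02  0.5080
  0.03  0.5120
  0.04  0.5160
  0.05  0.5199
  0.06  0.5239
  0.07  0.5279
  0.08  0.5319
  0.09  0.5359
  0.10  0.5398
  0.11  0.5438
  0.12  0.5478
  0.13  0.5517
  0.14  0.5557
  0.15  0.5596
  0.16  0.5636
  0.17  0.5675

σ√T = 0.25·√0.5 = 0.1768
d₁ = [ln(298/302) + (0.029 − 0.016 + 0.25²/2)·0.5] / 0.1768 = [-0.0133 + 0.0221] / 0.1768 = 0.0497 ⇒ 0.05
d₂ = d₁ − σ√T = 0.0497 − 0.1768 = -0.1270 ⇒ -0.13
e^(−qT) = e^(−0.016·0.5) = 0.9920;  e^(−rT) = e^(−0.029·0.5) = 0.9856
N(−d₂) = N(0.13) = 0.5517;  N(−d₁) = N(-0.05) = 0.4801
P = 302·0.9856·0.5517 − 298·0.9920·0.4801 = 164.2142 − 141.9252 = 22.2889

$22.29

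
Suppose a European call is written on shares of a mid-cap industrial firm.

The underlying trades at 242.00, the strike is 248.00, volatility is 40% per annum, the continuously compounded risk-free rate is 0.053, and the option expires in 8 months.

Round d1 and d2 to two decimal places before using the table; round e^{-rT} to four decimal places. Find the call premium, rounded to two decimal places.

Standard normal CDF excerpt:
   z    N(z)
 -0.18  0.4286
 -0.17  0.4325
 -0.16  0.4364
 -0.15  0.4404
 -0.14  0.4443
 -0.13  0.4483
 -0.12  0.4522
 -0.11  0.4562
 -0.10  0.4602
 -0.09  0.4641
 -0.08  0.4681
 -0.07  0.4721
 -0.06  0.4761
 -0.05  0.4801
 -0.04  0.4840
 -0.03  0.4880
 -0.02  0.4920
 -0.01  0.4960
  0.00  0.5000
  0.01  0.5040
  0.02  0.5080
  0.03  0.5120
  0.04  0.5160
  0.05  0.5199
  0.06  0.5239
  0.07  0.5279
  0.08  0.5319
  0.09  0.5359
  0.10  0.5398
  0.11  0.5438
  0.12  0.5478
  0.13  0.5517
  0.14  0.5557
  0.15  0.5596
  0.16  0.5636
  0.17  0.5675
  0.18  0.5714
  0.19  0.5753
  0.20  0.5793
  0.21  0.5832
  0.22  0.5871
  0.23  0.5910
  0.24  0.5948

σ√T = 0.4 × 0.8165 = 0.3266
ln(S/K) + (r + σ²/2)T = ln(242/248) + (0.053 + 0.4²/2)·0.6667 = -0.0245 + 0.0887 = 0.0642
d₁ = 0.0642 / 0.3266 = 0.1965 ≈ 0.20
d₂ = d₁ − σ√T = 0.1965 − 0.3266 = -0.1301 ≈ -0.13
exp(−rT) = exp(−0.053·0.6667) = 0.9653
N(d₁) = N(0.20) = 0.5793;  N(d₂) = N(-0.13) = 0.4483
C = 242·0.5793 − 248·0.9653·0.4483 = 140.1906 − 107.3205 = 32.8701

32.87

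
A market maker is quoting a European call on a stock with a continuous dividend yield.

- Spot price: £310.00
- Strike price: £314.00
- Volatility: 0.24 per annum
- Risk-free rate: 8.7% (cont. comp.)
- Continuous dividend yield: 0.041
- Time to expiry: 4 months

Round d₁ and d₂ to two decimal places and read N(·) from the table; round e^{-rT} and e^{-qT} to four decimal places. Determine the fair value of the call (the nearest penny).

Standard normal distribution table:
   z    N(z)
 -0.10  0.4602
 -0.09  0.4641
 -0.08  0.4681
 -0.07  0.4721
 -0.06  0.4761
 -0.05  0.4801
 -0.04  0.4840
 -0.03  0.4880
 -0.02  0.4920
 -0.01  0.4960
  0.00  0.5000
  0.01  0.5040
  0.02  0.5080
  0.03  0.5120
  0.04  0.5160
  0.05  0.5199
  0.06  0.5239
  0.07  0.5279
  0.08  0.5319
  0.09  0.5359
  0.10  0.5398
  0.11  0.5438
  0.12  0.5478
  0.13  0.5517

£17.43

σ√T = 0.24·√0.3333 = 0.1386
d₁ = [ln(310/314) + (0.087 − 0.041 + ½·0.24²)·0.3333] / (σ√T) = (-0.0128 + 0.0249) / 0.1386 = 0.0874 ≈ 0.09
d₂ = 0.0874 − 0.1386 = -0.0511 ≈ -0.05
e^(−qT) = e^(−0.041·0.3333) = 0.9864;  e^(−rT) = e^(−0.087·0.3333) = 0.9714
N(d₁) = N(0.09) = 0.5359;  N(d₂) = N(-0.05) = 0.4801
C = 310·0.9864·0.5359 − 314·0.9714·0.4801 = 163.8696 − 146.4399 = 17.4297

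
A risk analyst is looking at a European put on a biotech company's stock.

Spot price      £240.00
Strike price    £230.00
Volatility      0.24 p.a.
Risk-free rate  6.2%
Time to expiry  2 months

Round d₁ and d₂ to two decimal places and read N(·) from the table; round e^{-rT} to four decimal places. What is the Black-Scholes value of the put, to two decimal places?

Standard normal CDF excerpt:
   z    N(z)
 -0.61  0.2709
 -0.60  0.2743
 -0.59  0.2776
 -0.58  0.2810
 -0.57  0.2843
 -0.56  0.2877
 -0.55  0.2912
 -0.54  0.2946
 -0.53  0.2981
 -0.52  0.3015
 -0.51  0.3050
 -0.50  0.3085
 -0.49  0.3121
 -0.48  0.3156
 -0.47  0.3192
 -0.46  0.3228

T = 0.1667;  σ√T = 0.0980
d₁ = [ln(240/230) + (0.062 + 0.24²/2)·0.1667] / 0.0980 = [0.0426 + 0.0151] / 0.0980 = 0.5888 ≈ 0.59
d₂ = d₁ − σ√T = 0.5888 − 0.0980 = 0.4908 ≈ 0.49
exp(−rT) = exp(−0.062·0.1667) = 0.9897
N(−d₂) = N(-0.49) = 0.3121;  N(−d₁) = N(-0.59) = 0.2776
P = 230·0.9897·0.3121 − 240·0.2776 = 71.0436 − 66.6240 = 4.4196

£4.42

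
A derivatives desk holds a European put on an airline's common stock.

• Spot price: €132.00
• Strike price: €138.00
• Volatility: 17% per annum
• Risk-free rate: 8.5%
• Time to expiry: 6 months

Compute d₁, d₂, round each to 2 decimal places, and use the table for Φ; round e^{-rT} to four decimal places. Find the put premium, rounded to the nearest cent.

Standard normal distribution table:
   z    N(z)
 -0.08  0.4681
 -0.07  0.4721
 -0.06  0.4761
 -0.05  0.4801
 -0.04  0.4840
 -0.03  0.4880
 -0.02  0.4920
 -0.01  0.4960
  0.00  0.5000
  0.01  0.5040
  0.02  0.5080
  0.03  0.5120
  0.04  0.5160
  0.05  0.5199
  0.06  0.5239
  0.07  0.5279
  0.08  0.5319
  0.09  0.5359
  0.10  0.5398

σ√T = 0.17·√0.5 = 0.1202
d₁ = [ln(132/138) + (0.085 + 0.17²/2)·0.5] / 0.1202 = [-0.0445 + 0.0497] / 0.1202 = 0.0439 ⇒ 0.04
d₂ = d₁ − σ√T = 0.0439 − 0.1202 = -0.0763 ⇒ -0.08
e^(−rT) = e^(−0.085·0.5) = 0.9584
N(−d₂) = N(0.08) = 0.5319;  N(−d₁) = N(-0.04) = 0.4840
P = 138·0.9584·0.5319 − 132·0.4840 = 70.3487 − 63.8880 = 6.4607

€6.46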